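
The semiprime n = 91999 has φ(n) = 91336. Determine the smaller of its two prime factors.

197

φ(n) = (p−1)(q−1) = n − (p+q) + 1, so p + q = 91999 − 91336 + 1 = 664.
p and q are the roots of t² − 664t + 91999 = 0.
Discriminant: 664² − 4·91999 = 440896 − 367996 = 72900; √72900 = 270.
q = (664 − 270)/2 = 197, p = (664 + 270)/2 = 467.
Check: 197 · 467 = 91999.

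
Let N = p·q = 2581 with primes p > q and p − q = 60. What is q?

Since p = q + 60, we have 2581 = q(q + 60), so q² + 60q − 2581 = 0.
Discriminant: 60² + 4·2581 = 3600 + 10324 = 13924; √13924 = 118.
q = (−60 + 118)/2 = 29, and p = q + 60 = 89.
Check: 29 · 89 = 2581.

29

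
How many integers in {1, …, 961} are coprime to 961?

Factor: 961 = 31^2.
φ(961) = 31^1·(31−1) = 930.

930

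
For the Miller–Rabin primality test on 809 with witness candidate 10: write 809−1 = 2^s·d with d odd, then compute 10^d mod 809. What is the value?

809 − 1 = 808 = 2^3 · 101, so d = 101.
10^1 ≡ 10 (mod 809)
10^2 ≡ 10^2 = 100 ≡ 100 (mod 809)
10^4 ≡ 100^2 = 10000 ≡ 292 (mod 809)
10^8 ≡ 292^2 = 85264 ≡ 319 (mod 809)
10^16 ≡ 319^2 = 101761 ≡ 636 (mod 809)
10^32 ≡ 636^2 = 404496 ≡ 805 (mod 809)
10^64 ≡ 805^2 = 648025 ≡ 16 (mod 809)
101 = 64 + 32 + 4 + 1 in binary powers of 2.
So 10^101 ≡ 16 · 805 · 292 · 10 ≡ 808 (mod 809).
Since 10^d ≡ 808 (mod 809), base 10 does not prove 809 composite.

808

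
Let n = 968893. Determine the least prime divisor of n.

53

968893 is odd.
Digit sum 43, not divisible by 3.
Ends in 3: not divisible by 5.
7: 968893 = 7·138413 + 2
11: 968893 = 11·88081 + 2
13: 968893 = 13·74530 + 3
17: 968893 = 17·56993 + 12
19: 968893 = 19·50994 + 7
23: 968893 = 23·42125 + 18
29: 968893 = 29·33410 + 3
31: 968893 = 31·31254 + 19
37: 968893 = 37·26186 + 11
41: 968893 = 41·23631 + 22
43: 968893 = 43·22532 + 17
47: 968893 = 47·20614 + 35
53: 968893 = 53·18281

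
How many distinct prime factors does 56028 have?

56028 = 2^2 · 14007
14007 = 3 · 4669
4669 = 7 · 667
667 = 23 · 29
56028 = 2^2 · 3 · 7 · 23 · 29, which has 5 distinct prime factors.

5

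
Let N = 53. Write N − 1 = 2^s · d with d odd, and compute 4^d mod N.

53 − 1 = 52 = 2^2 · 13, so d = 13.
4^1 ≡ 4 (mod 53)
4^2 ≡ 4^2 = 16 ≡ 16 (mod 53)
4^4 ≡ 16^2 = 256 ≡ 44 (mod 53)
4^8 ≡ 44^2 = 1936 ≡ 28 (mod 53)
13 = 8 + 4 + 1 in binary powers of 2.
So 4^13 ≡ 28 · 44 · 4 ≡ 52 (mod 53).
Since 4^d ≡ 52 (mod 53), base 4 does not prove 53 composite.

52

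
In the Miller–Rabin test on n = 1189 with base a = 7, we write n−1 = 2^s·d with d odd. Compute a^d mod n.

604

1189 − 1 = 1188 = 2^2 · 297, so d = 297.
7^1 ≡ 7 (mod 1189)
7^2 ≡ 7^2 = 49 ≡ 49 (mod 1189)
7^4 ≡ 49^2 = 2401 ≡ 23 (mod 1189)
7^8 ≡ 23^2 = 529 ≡ 529 (mod 1189)
7^16 ≡ 529^2 = 279841 ≡ 426 (mod 1189)
7^32 ≡ 426^2 = 181476 ≡ 748 (mod 1189)
7^64 ≡ 748^2 = 559504 ≡ 674 (mod 1189)
7^128 ≡ 674^2 = 454276 ≡ 78 (mod 1189)
7^256 ≡ 78^2 = 6084 ≡ 139 (mod 1189)
297 = 256 + 32 + 8 + 1 in binary powers of 2.
So 7^297 ≡ 139 · 748 · 529 · 7 ≡ 604 (mod 1189).
Squaring chain: 604 → 982; never reaches −1, so base 7 is a Miller–Rabin witness that 1189 is composite.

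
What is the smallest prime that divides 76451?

89

76451 is odd.
Digit sum 23, not divisible by 3.
Ends in 1: not divisible by 5.
7: 76451 = 7·10921 + 4
11: 76451 = 11·6950 + 1
13: 76451 = 13·5880 + 11
17: 76451 = 17·4497 + 2
19: 76451 = 19·4023 + 14
23: 76451 = 23·3323 + 22
29: 76451 = 29·2636 + 7
31: 76451 = 31·2466 + 5
37: 76451 = 37·2066 + 9
41: 76451 = 41·1864 + 27
43: 76451 = 43·1777 + 40
47: 76451 = 47·1626 + 29
53: 76451 = 53·1442 + 25
59: 76451 = 59·1295 + 46
61: 76451 = 61·1253 + 18
67: 76451 = 67·1141 + 4
71: 76451 = 71·1076 + 55
73: 76451 = 73·1047 + 20
79: 76451 = 79·967 + 58
83: 76451 = 83·921 + 8
89: 76451 = 89·859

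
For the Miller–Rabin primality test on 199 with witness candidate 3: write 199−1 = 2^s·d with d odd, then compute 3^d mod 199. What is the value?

199 − 1 = 198 = 2^1 · 99, so d = 99.
3^1 ≡ 3 (mod 199)
3^2 ≡ 3^2 = 9 ≡ 9 (mod 199)
3^4 ≡ 9^2 = 81 ≡ 81 (mod 199)
3^8 ≡ 81^2 = 6561 ≡ 193 (mod 199)
3^16 ≡ 193^2 = 37249 ≡ 36 (mod 199)
3^32 ≡ 36^2 = 1296 ≡ 102 (mod 199)
3^64 ≡ 102^2 = 10404 ≡ 56 (mod 199)
99 = 64 + 32 + 2 + 1 in binary powers of 2.
So 3^99 ≡ 56 · 102 · 9 · 3 ≡ 198 (mod 199).
Since 3^d ≡ 198 (mod 199), base 3 does not prove 199 composite.

198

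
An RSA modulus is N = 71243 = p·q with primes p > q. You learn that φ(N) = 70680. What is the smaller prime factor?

191

φ(n) = (p−1)(q−1) = n − (p+q) + 1, so p + q = 71243 − 70680 + 1 = 564.
p and q are the roots of t² − 564t + 71243 = 0.
Discriminant: 564² − 4·71243 = 318096 − 284972 = 33124; √33124 = 182.
q = (564 − 182)/2 = 191, p = (564 + 182)/2 = 373.
Check: 191 · 373 = 71243.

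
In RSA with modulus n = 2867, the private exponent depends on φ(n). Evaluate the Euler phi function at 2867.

Factor: 2867 = 47 · 61.
φ(2867) = (47−1) · (61−1) = 46 · 60 = 2760.

2760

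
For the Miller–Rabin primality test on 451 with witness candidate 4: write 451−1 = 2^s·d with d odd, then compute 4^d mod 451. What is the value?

451 − 1 = 450 = 2^1 · 225, so d = 225.
4^1 ≡ 4 (mod 451)
4^2 ≡ 4^2 = 16 ≡ 16 (mod 451)
4^4 ≡ 16^2 = 256 ≡ 256 (mod 451)
4^8 ≡ 256^2 = 65536 ≡ 141 (mod 451)
4^16 ≡ 141^2 = 19881 ≡ 37 (mod 451)
4^32 ≡ 37^2 = 1369 ≡ 16 (mod 451)
4^64 ≡ 16^2 = 256 ≡ 256 (mod 451)
4^128 ≡ 256^2 = 65536 ≡ 141 (mod 451)
225 = 128 + 64 + 32 + 1 in binary powers of 2.
So 4^225 ≡ 141 · 256 · 16 · 4 ≡ 122 (mod 451).
Squaring chain: 122; never reaches −1, so base 4 is a Miller–Rabin witness that 451 is composite.

122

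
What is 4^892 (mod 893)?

61

4^1 ≡ 4 (mod 893)
4^2 ≡ 4^2 = 16 ≡ 16 (mod 893)
4^4 ≡ 16^2 = 256 ≡ 256 (mod 893)
4^8 ≡ 256^2 = 65536 ≡ 347 (mod 893)
4^16 ≡ 347^2 = 120409 ≡ 747 (mod 893)
4^32 ≡ 747^2 = 558009 ≡ 777 (mod 893)
4^64 ≡ 777^2 = 603729 ≡ 61 (mod 893)
4^128 ≡ 61^2 = 3721 ≡ 149 (mod 893)
4^256 ≡ 149^2 = 22201 ≡ 769 (mod 893)
4^512 ≡ 769^2 = 591361 ≡ 195 (mod 893)
892 = 512 + 256 + 64 + 32 + 16 + 8 + 4 in binary powers of 2.
So 4^892 ≡ 195 · 769 · 61 · 777 · 747 · 347 · 256 ≡ 61 (mod 893).
Since 61 ≠ 1, base 4 is a Fermat witness: 893 is composite.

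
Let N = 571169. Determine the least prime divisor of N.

571169 is odd.
Digit sum 29, not divisible by 3.
Ends in 9: not divisible by 5.
7: 571169 = 7·81595 + 4
11: 571169 = 11·51924 + 5
13: 571169 = 13·43936 + 1
17: 571169 = 17·33598 + 3
19: 571169 = 19·30061 + 10
23: 571169 = 23·24833 + 10
29: 571169 = 29·19695 + 14
31: 571169 = 31·18424 + 25
37: 571169 = 37·15437

37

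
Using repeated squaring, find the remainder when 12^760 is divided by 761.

12^1 ≡ 12 (mod 761)
12^2 ≡ 12^2 = 144 ≡ 144 (mod 761)
12^4 ≡ 144^2 = 20736 ≡ 189 (mod 761)
12^8 ≡ 189^2 = 35721 ≡ 715 (mod 761)
12^16 ≡ 715^2 = 511225 ≡ 594 (mod 761)
12^32 ≡ 594^2 = 352836 ≡ 493 (mod 761)
12^64 ≡ 493^2 = 243049 ≡ 290 (mod 761)
12^128 ≡ 290^2 = 84100 ≡ 390 (mod 761)
12^256 ≡ 390^2 = 152100 ≡ 661 (mod 761)
12^512 ≡ 661^2 = 436921 ≡ 107 (mod 761)
760 = 512 + 128 + 64 + 32 + 16 + 8 in binary powers of 2.
So 12^760 ≡ 107 · 390 · 290 · 493 · 594 · 715 ≡ 1 (mod 761).
Since the result is 1, base 12 gives no evidence that 761 is composite.

1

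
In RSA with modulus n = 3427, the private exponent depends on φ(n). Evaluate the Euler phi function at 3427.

Factor: 3427 = 23 · 149.
φ(3427) = (23−1) · (149−1) = 22 · 148 = 3256.

3256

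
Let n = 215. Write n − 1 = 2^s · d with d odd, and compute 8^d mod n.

22

215 − 1 = 214 = 2^1 · 107, so d = 107.
8^1 ≡ 8 (mod 215)
8^2 ≡ 8^2 = 64 ≡ 64 (mod 215)
8^4 ≡ 64^2 = 4096 ≡ 11 (mod 215)
8^8 ≡ 11^2 = 121 ≡ 121 (mod 215)
8^16 ≡ 121^2 = 14641 ≡ 21 (mod 215)
8^32 ≡ 21^2 = 441 ≡ 11 (mod 215)
8^64 ≡ 11^2 = 121 ≡ 121 (mod 215)
107 = 64 + 32 + 8 + 2 + 1 in binary powers of 2.
So 8^107 ≡ 121 · 11 · 121 · 64 · 8 ≡ 22 (mod 215).
Squaring chain: 22; never reaches −1, so base 8 is a Miller–Rabin witness that 215 is composite.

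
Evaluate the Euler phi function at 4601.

Factor: 4601 = 43 · 107.
φ(4601) = (43−1) · (107−1) = 42 · 106 = 4452.

4452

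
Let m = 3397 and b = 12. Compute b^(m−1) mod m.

1116

12^1 ≡ 12 (mod 3397)
12^2 ≡ 12^2 = 144 ≡ 144 (mod 3397)
12^4 ≡ 144^2 = 20736 ≡ 354 (mod 3397)
12^8 ≡ 354^2 = 125316 ≡ 3024 (mod 3397)
12^16 ≡ 3024^2 = 9144576 ≡ 3249 (mod 3397)
12^32 ≡ 3249^2 = 10556001 ≡ 1522 (mod 3397)
12^64 ≡ 1522^2 = 2316484 ≡ 3127 (mod 3397)
12^128 ≡ 3127^2 = 9778129 ≡ 1563 (mod 3397)
12^256 ≡ 1563^2 = 2442969 ≡ 526 (mod 3397)
12^512 ≡ 526^2 = 276676 ≡ 1519 (mod 3397)
12^1024 ≡ 1519^2 = 2307361 ≡ 798 (mod 3397)
12^2048 ≡ 798^2 = 636804 ≡ 1565 (mod 3397)
3396 = 2048 + 1024 + 256 + 64 + 4 in binary powers of 2.
So 12^3396 ≡ 1565 · 798 · 526 · 3127 · 354 ≡ 1116 (mod 3397).
Since 1116 ≠ 1, base 12 is a Fermat witness: 3397 is composite.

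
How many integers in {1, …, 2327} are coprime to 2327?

Factor: 2327 = 13 · 179.
φ(2327) = (13−1) · (179−1) = 12 · 178 = 2136.

2136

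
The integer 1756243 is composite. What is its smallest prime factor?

1756243 is odd.
Digit sum 28, not divisible by 3.
Ends in 3: not divisible by 5.
7: 1756243 = 7·250891 + 6
11: 1756243 = 11·159658 + 5
13: 1756243 = 13·135095 + 8
17: 1756243 = 17·103308 + 7
19: 1756243 = 19·92433 + 16
23: 1756243 = 23·76358 + 9
29: 1756243 = 29·60560 + 3
31: 1756243 = 31·56653

31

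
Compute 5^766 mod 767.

5^1 ≡ 5 (mod 767)
5^2 ≡ 5^2 = 25 ≡ 25 (mod 767)
5^4 ≡ 25^2 = 625 ≡ 625 (mod 767)
5^8 ≡ 625^2 = 390625 ≡ 222 (mod 767)
5^16 ≡ 222^2 = 49284 ≡ 196 (mod 767)
5^32 ≡ 196^2 = 38416 ≡ 66 (mod 767)
5^64 ≡ 66^2 = 4356 ≡ 521 (mod 767)
5^128 ≡ 521^2 = 271441 ≡ 690 (mod 767)
5^256 ≡ 690^2 = 476100 ≡ 560 (mod 767)
5^512 ≡ 560^2 = 313600 ≡ 664 (mod 767)
766 = 512 + 128 + 64 + 32 + 16 + 8 + 4 + 2 in binary powers of 2.
So 5^766 ≡ 664 · 690 · 521 · 66 · 196 · 222 · 625 · 25 ≡ 454 (mod 767).
Since 454 ≠ 1, base 5 is a Fermat witness: 767 is composite.

454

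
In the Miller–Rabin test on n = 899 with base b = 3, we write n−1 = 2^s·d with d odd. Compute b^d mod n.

641

899 − 1 = 898 = 2^1 · 449, so d = 449.
3^1 ≡ 3 (mod 899)
3^2 ≡ 3^2 = 9 ≡ 9 (mod 899)
3^4 ≡ 9^2 = 81 ≡ 81 (mod 899)
3^8 ≡ 81^2 = 6561 ≡ 268 (mod 899)
3^16 ≡ 268^2 = 71824 ≡ 803 (mod 899)
3^32 ≡ 803^2 = 644809 ≡ 226 (mod 899)
3^64 ≡ 226^2 = 51076 ≡ 732 (mod 899)
3^128 ≡ 732^2 = 535824 ≡ 20 (mod 899)
3^256 ≡ 20^2 = 400 ≡ 400 (mod 899)
449 = 256 + 128 + 64 + 1 in binary powers of 2.
So 3^449 ≡ 400 · 20 · 732 · 3 ≡ 641 (mod 899).
Squaring chain: 641; never reaches −1, so base 3 is a Miller–Rabin witness that 899 is composite.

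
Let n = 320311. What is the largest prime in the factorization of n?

89

320311 = 59 · 5429
5429 = 61 · 89
89 is prime.
So 320311 = 59 · 61 · 89; the largest prime factor is 89.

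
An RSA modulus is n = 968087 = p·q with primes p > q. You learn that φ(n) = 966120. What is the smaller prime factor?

φ(n) = (p−1)(q−1) = n − (p+q) + 1, so p + q = 968087 − 966120 + 1 = 1968.
p and q are the roots of t² − 1968t + 968087 = 0.
Discriminant: 1968² − 4·968087 = 3873024 − 3872348 = 676; √676 = 26.
q = (1968 − 26)/2 = 971, p = (1968 + 26)/2 = 997.
Check: 971 · 997 = 968087.

971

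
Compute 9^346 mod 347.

9^1 ≡ 9 (mod 347)
9^2 ≡ 9^2 = 81 ≡ 81 (mod 347)
9^4 ≡ 81^2 = 6561 ≡ 315 (mod 347)
9^8 ≡ 315^2 = 99225 ≡ 330 (mod 347)
9^16 ≡ 330^2 = 108900 ≡ 289 (mod 347)
9^32 ≡ 289^2 = 83521 ≡ 241 (mod 347)
9^64 ≡ 241^2 = 58081 ≡ 132 (mod 347)
9^128 ≡ 132^2 = 17424 ≡ 74 (mod 347)
9^256 ≡ 74^2 = 5476 ≡ 271 (mod 347)
346 = 256 + 64 + 16 + 8 + 2 in binary powers of 2.
So 9^346 ≡ 271 · 132 · 289 · 330 · 81 ≡ 1 (mod 347).
Since the result is 1, base 9 gives no evidence that 347 is composite.

1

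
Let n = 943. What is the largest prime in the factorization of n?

41

943 = 23 · 41
41 is prime.
So 943 = 23 · 41; the largest prime factor is 41.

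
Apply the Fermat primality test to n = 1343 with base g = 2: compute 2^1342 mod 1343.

914

2^1 ≡ 2 (mod 1343)
2^2 ≡ 2^2 = 4 ≡ 4 (mod 1343)
2^4 ≡ 4^2 = 16 ≡ 16 (mod 1343)
2^8 ≡ 16^2 = 256 ≡ 256 (mod 1343)
2^16 ≡ 256^2 = 65536 ≡ 1072 (mod 1343)
2^32 ≡ 1072^2 = 1149184 ≡ 919 (mod 1343)
2^64 ≡ 919^2 = 844561 ≡ 1157 (mod 1343)
2^128 ≡ 1157^2 = 1338649 ≡ 1021 (mod 1343)
2^256 ≡ 1021^2 = 1042441 ≡ 273 (mod 1343)
2^512 ≡ 273^2 = 74529 ≡ 664 (mod 1343)
2^1024 ≡ 664^2 = 440896 ≡ 392 (mod 1343)
1342 = 1024 + 256 + 32 + 16 + 8 + 4 + 2 in binary powers of 2.
So 2^1342 ≡ 392 · 273 · 919 · 1072 · 256 · 16 · 4 ≡ 914 (mod 1343).
Since 914 ≠ 1, base 2 is a Fermat witness: 1343 is composite.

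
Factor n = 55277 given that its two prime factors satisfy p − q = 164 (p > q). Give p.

331

Since p = q + 164, we have 55277 = q(q + 164), so q² + 164q − 55277 = 0.
Discriminant: 164² + 4·55277 = 26896 + 221108 = 248004; √248004 = 498.
q = (−164 + 498)/2 = 167, and p = q + 164 = 331.
Check: 167 · 331 = 55277.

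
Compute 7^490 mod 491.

1

7^1 ≡ 7 (mod 491)
7^2 ≡ 7^2 = 49 ≡ 49 (mod 491)
7^4 ≡ 49^2 = 2401 ≡ 437 (mod 491)
7^8 ≡ 437^2 = 190969 ≡ 461 (mod 491)
7^16 ≡ 461^2 = 212521 ≡ 409 (mod 491)
7^32 ≡ 409^2 = 167281 ≡ 341 (mod 491)
7^64 ≡ 341^2 = 116281 ≡ 405 (mod 491)
7^128 ≡ 405^2 = 164025 ≡ 31 (mod 491)
7^256 ≡ 31^2 = 961 ≡ 470 (mod 491)
490 = 256 + 128 + 64 + 32 + 8 + 2 in binary powers of 2.
So 7^490 ≡ 470 · 31 · 405 · 341 · 461 · 49 ≡ 1 (mod 491).
Since the result is 1, base 7 gives no evidence that 491 is composite.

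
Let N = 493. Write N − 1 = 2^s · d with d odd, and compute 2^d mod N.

493 − 1 = 492 = 2^2 · 123, so d = 123.
2^1 ≡ 2 (mod 493)
2^2 ≡ 2^2 = 4 ≡ 4 (mod 493)
2^4 ≡ 4^2 = 16 ≡ 16 (mod 493)
2^8 ≡ 16^2 = 256 ≡ 256 (mod 493)
2^16 ≡ 256^2 = 65536 ≡ 460 (mod 493)
2^32 ≡ 460^2 = 211600 ≡ 103 (mod 493)
2^64 ≡ 103^2 = 10609 ≡ 256 (mod 493)
123 = 64 + 32 + 16 + 8 + 2 + 1 in binary powers of 2.
So 2^123 ≡ 256 · 103 · 460 · 256 · 4 · 2 ≡ 76 (mod 493).
Squaring chain: 76 → 353; never reaches −1, so base 2 is a Miller–Rabin witness that 493 is composite.

76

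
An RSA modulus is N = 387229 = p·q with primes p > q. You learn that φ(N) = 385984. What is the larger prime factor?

φ(n) = (p−1)(q−1) = n − (p+q) + 1, so p + q = 387229 − 385984 + 1 = 1246.
p and q are the roots of t² − 1246t + 387229 = 0.
Discriminant: 1246² − 4·387229 = 1552516 − 1548916 = 3600; √3600 = 60.
q = (1246 − 60)/2 = 593, p = (1246 + 60)/2 = 653.
Check: 593 · 653 = 387229.

653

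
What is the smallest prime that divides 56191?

56191 is odd.
Digit sum 22, not divisible by 3.
Ends in 1: not divisible by 5.
7: 56191 = 7·8027 + 2
11: 56191 = 11·5108 + 3
13: 56191 = 13·4322 + 5
17: 56191 = 17·3305 + 6
19: 56191 = 19·2957 + 8
23: 56191 = 23·2443 + 2
29: 56191 = 29·1937 + 18
31: 56191 = 31·1812 + 19
37: 56191 = 37·1518 + 25
41: 56191 = 41·1370 + 21
43: 56191 = 43·1306 + 33
47: 56191 = 47·1195 + 26
53: 56191 = 53·1060 + 11
59: 56191 = 59·952 + 23
61: 56191 = 61·921 + 10
67: 56191 = 67·838 + 45
71: 56191 = 71·791 + 30
73: 56191 = 73·769 + 54
79: 56191 = 79·711 + 22
83: 56191 = 83·677

83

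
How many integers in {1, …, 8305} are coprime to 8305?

6000

Factor: 8305 = 5 · 11 · 151.
φ(8305) = (5−1) · (11−1) · (151−1) = 4 · 10 · 150 = 6000.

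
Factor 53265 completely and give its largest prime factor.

53265 = 3 · 17755
17755 = 5 · 3551
3551 = 53 · 67
67 is prime.
So 53265 = 3 · 5 · 53 · 67; the largest prime factor is 67.

67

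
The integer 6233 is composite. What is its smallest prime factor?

23

6233 is odd.
Digit sum 14, not divisible by 3.
Ends in 3: not divisible by 5.
7: 6233 = 7·890 + 3
11: 6233 = 11·566 + 7
13: 6233 = 13·479 + 6
17: 6233 = 17·366 + 11
19: 6233 = 19·328 + 1
23: 6233 = 23·271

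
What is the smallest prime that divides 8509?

67

8509 is odd.
Digit sum 22, not divisible by 3.
Ends in 9: not divisible by 5.
7: 8509 = 7·1215 + 4
11: 8509 = 11·773 + 6
13: 8509 = 13·654 + 7
17: 8509 = 17·500 + 9
19: 8509 = 19·447 + 16
23: 8509 = 23·369 + 22
29: 8509 = 29·293 + 12
31: 8509 = 31·274 + 15
37: 8509 = 37·229 + 36
41: 8509 = 41·207 + 22
43: 8509 = 43·197 + 38
47: 8509 = 47·181 + 2
53: 8509 = 53·160 + 29
59: 8509 = 59·144 + 13
61: 8509 = 61·139 + 30
67: 8509 = 67·127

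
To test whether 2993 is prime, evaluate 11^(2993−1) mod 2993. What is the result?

11^1 ≡ 11 (mod 2993)
11^2 ≡ 11^2 = 121 ≡ 121 (mod 2993)
11^4 ≡ 121^2 = 14641 ≡ 2669 (mod 2993)
11^8 ≡ 2669^2 = 7123561 ≡ 221 (mod 2993)
11^16 ≡ 221^2 = 48841 ≡ 953 (mod 2993)
11^32 ≡ 953^2 = 908209 ≡ 1330 (mod 2993)
11^64 ≡ 1330^2 = 1768900 ≡ 37 (mod 2993)
11^128 ≡ 37^2 = 1369 ≡ 1369 (mod 2993)
11^256 ≡ 1369^2 = 1874161 ≡ 543 (mod 2993)
11^512 ≡ 543^2 = 294849 ≡ 1535 (mod 2993)
11^1024 ≡ 1535^2 = 2356225 ≡ 734 (mod 2993)
11^2048 ≡ 734^2 = 538756 ≡ 16 (mod 2993)
2992 = 2048 + 512 + 256 + 128 + 32 + 16 in binary powers of 2.
So 11^2992 ≡ 16 · 1535 · 543 · 1369 · 1330 · 953 ≡ 2806 (mod 2993).
Since 2806 ≠ 1, base 11 is a Fermat witness: 2993 is composite.

2806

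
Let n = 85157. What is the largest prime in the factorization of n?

85157 = 31 · 2747
2747 = 41 · 67
67 is prime.
So 85157 = 31 · 41 · 67; the largest prime factor is 67.

67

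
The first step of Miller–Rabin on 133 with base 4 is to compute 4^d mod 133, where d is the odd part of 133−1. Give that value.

133 − 1 = 132 = 2^2 · 33, so d = 33.
4^1 ≡ 4 (mod 133)
4^2 ≡ 4^2 = 16 ≡ 16 (mod 133)
4^4 ≡ 16^2 = 256 ≡ 123 (mod 133)
4^8 ≡ 123^2 = 15129 ≡ 100 (mod 133)
4^16 ≡ 100^2 = 10000 ≡ 25 (mod 133)
4^32 ≡ 25^2 = 625 ≡ 93 (mod 133)
33 = 32 + 1 in binary powers of 2.
So 4^33 ≡ 93 · 4 ≡ 106 (mod 133).
Squaring chain: 106 → 64; never reaches −1, so base 4 is a Miller–Rabin witness that 133 is composite.

106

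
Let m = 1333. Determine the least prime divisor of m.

31

1333 is odd.
Digit sum 10, not divisible by 3.
Ends in 3: not divisible by 5.
7: 1333 = 7·190 + 3
11: 1333 = 11·121 + 2
13: 1333 = 13·102 + 7
17: 1333 = 17·78 + 7
19: 1333 = 19·70 + 3
23: 1333 = 23·57 + 22
29: 1333 = 29·45 + 28
31: 1333 = 31·43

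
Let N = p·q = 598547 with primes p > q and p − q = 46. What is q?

Since p = q + 46, we have 598547 = q(q + 46), so q² + 46q − 598547 = 0.
Discriminant: 46² + 4·598547 = 2116 + 2394188 = 2396304; √2396304 = 1548.
q = (−46 + 1548)/2 = 751, and p = q + 46 = 797.
Check: 751 · 797 = 598547.

751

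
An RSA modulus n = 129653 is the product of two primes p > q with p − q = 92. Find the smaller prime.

317

Since p = q + 92, we have 129653 = q(q + 92), so q² + 92q − 129653 = 0.
Discriminant: 92² + 4·129653 = 8464 + 518612 = 527076; √527076 = 726.
q = (−92 + 726)/2 = 317, and p = q + 92 = 409.
Check: 317 · 409 = 129653.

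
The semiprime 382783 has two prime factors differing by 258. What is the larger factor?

761

Since p = q + 258, we have 382783 = q(q + 258), so q² + 258q − 382783 = 0.
Discriminant: 258² + 4·382783 = 66564 + 1531132 = 1597696; √1597696 = 1264.
q = (−258 + 1264)/2 = 503, and p = q + 258 = 761.
Check: 503 · 761 = 382783.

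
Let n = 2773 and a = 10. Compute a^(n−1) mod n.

10^1 ≡ 10 (mod 2773)
10^2 ≡ 10^2 = 100 ≡ 100 (mod 2773)
10^4 ≡ 100^2 = 10000 ≡ 1681 (mod 2773)
10^8 ≡ 1681^2 = 2825761 ≡ 74 (mod 2773)
10^16 ≡ 74^2 = 5476 ≡ 2703 (mod 2773)
10^32 ≡ 2703^2 = 7306209 ≡ 2127 (mod 2773)
10^64 ≡ 2127^2 = 4524129 ≡ 1366 (mod 2773)
10^128 ≡ 1366^2 = 1865956 ≡ 2500 (mod 2773)
10^256 ≡ 2500^2 = 6250000 ≡ 2431 (mod 2773)
10^512 ≡ 2431^2 = 5909761 ≡ 498 (mod 2773)
10^1024 ≡ 498^2 = 248004 ≡ 1207 (mod 2773)
10^2048 ≡ 1207^2 = 1456849 ≡ 1024 (mod 2773)
2772 = 2048 + 512 + 128 + 64 + 16 + 4 in binary powers of 2.
So 10^2772 ≡ 1024 · 498 · 2500 · 1366 · 2703 · 1681 ≡ 1113 (mod 2773).
Since 1113 ≠ 1, base 10 is a Fermat witness: 2773 is composite.

1113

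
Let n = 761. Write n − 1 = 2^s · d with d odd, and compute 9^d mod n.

761 − 1 = 760 = 2^3 · 95, so d = 95.
9^1 ≡ 9 (mod 761)
9^2 ≡ 9^2 = 81 ≡ 81 (mod 761)
9^4 ≡ 81^2 = 6561 ≡ 473 (mod 761)
9^8 ≡ 473^2 = 223729 ≡ 756 (mod 761)
9^16 ≡ 756^2 = 571536 ≡ 25 (mod 761)
9^32 ≡ 25^2 = 625 ≡ 625 (mod 761)
9^64 ≡ 625^2 = 390625 ≡ 232 (mod 761)
95 = 64 + 16 + 8 + 4 + 2 + 1 in binary powers of 2.
So 9^95 ≡ 232 · 25 · 756 · 473 · 81 · 9 ≡ 722 (mod 761).
Squaring chain: 722 → 760 → 1; reaches −1, so base 9 does not prove 761 composite.

722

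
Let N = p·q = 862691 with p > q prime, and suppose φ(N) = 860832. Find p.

φ(n) = (p−1)(q−1) = n − (p+q) + 1, so p + q = 862691 − 860832 + 1 = 1860.
p and q are the roots of t² − 1860t + 862691 = 0.
Discriminant: 1860² − 4·862691 = 3459600 − 3450764 = 8836; √8836 = 94.
q = (1860 − 94)/2 = 883, p = (1860 + 94)/2 = 977.
Check: 883 · 977 = 862691.

977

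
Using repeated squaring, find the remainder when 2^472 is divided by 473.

2^1 ≡ 2 (mod 473)
2^2 ≡ 2^2 = 4 ≡ 4 (mod 473)
2^4 ≡ 4^2 = 16 ≡ 16 (mod 473)
2^8 ≡ 16^2 = 256 ≡ 256 (mod 473)
2^16 ≡ 256^2 = 65536 ≡ 262 (mod 473)
2^32 ≡ 262^2 = 68644 ≡ 59 (mod 473)
2^64 ≡ 59^2 = 3481 ≡ 170 (mod 473)
2^128 ≡ 170^2 = 28900 ≡ 47 (mod 473)
2^256 ≡ 47^2 = 2209 ≡ 317 (mod 473)
472 = 256 + 128 + 64 + 16 + 8 in binary powers of 2.
So 2^472 ≡ 317 · 47 · 170 · 262 · 256 ≡ 422 (mod 473).
Since 422 ≠ 1, base 2 is a Fermat witness: 473 is composite.

422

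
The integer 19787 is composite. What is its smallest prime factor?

47

19787 is odd.
Digit sum 32, not divisible by 3.
Ends in 7: not divisible by 5.
7: 19787 = 7·2826 + 5
11: 19787 = 11·1798 + 9
13: 19787 = 13·1522 + 1
17: 19787 = 17·1163 + 16
19: 19787 = 19·1041 + 8
23: 19787 = 23·860 + 7
29: 19787 = 29·682 + 9
31: 19787 = 31·638 + 9
37: 19787 = 37·534 + 29
41: 19787 = 41·482 + 25
43: 19787 = 43·460 + 7
47: 19787 = 47·421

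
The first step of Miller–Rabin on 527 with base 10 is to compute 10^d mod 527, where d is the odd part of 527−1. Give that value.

107

527 − 1 = 526 = 2^1 · 263, so d = 263.
10^1 ≡ 10 (mod 527)
10^2 ≡ 10^2 = 100 ≡ 100 (mod 527)
10^4 ≡ 100^2 = 10000 ≡ 514 (mod 527)
10^8 ≡ 514^2 = 264196 ≡ 169 (mod 527)
10^16 ≡ 169^2 = 28561 ≡ 103 (mod 527)
10^32 ≡ 103^2 = 10609 ≡ 69 (mod 527)
10^64 ≡ 69^2 = 4761 ≡ 18 (mod 527)
10^128 ≡ 18^2 = 324 ≡ 324 (mod 527)
10^256 ≡ 324^2 = 104976 ≡ 103 (mod 527)
263 = 256 + 4 + 2 + 1 in binary powers of 2.
So 10^263 ≡ 103 · 514 · 100 · 10 ≡ 107 (mod 527).
Squaring chain: 107; never reaches −1, so base 10 is a Miller–Rabin witness that 527 is composite.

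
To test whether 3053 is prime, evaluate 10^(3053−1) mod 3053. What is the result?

1425

10^1 ≡ 10 (mod 3053)
10^2 ≡ 10^2 = 100 ≡ 100 (mod 3053)
10^4 ≡ 100^2 = 10000 ≡ 841 (mod 3053)
10^8 ≡ 841^2 = 707281 ≡ 2038 (mod 3053)
10^16 ≡ 2038^2 = 4153444 ≡ 1364 (mod 3053)
10^32 ≡ 1364^2 = 1860496 ≡ 1219 (mod 3053)
10^64 ≡ 1219^2 = 1485961 ≡ 2203 (mod 3053)
10^128 ≡ 2203^2 = 4853209 ≡ 1992 (mod 3053)
10^256 ≡ 1992^2 = 3968064 ≡ 2217 (mod 3053)
10^512 ≡ 2217^2 = 4915089 ≡ 2812 (mod 3053)
10^1024 ≡ 2812^2 = 7907344 ≡ 74 (mod 3053)
10^2048 ≡ 74^2 = 5476 ≡ 2423 (mod 3053)
3052 = 2048 + 512 + 256 + 128 + 64 + 32 + 8 + 4 in binary powers of 2.
So 10^3052 ≡ 2423 · 2812 · 2217 · 1992 · 2203 · 1219 · 2038 · 841 ≡ 1425 (mod 3053).
Since 1425 ≠ 1, base 10 is a Fermat witness: 3053 is composite.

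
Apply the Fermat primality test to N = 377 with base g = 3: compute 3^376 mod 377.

16

3^1 ≡ 3 (mod 377)
3^2 ≡ 3^2 = 9 ≡ 9 (mod 377)
3^4 ≡ 9^2 = 81 ≡ 81 (mod 377)
3^8 ≡ 81^2 = 6561 ≡ 152 (mod 377)
3^16 ≡ 152^2 = 23104 ≡ 107 (mod 377)
3^32 ≡ 107^2 = 11449 ≡ 139 (mod 377)
3^64 ≡ 139^2 = 19321 ≡ 94 (mod 377)
3^128 ≡ 94^2 = 8836 ≡ 165 (mod 377)
3^256 ≡ 165^2 = 27225 ≡ 81 (mod 377)
376 = 256 + 64 + 32 + 16 + 8 in binary powers of 2.
So 3^376 ≡ 81 · 94 · 139 · 107 · 152 ≡ 16 (mod 377).
Since 16 ≠ 1, base 3 is a Fermat witness: 377 is composite.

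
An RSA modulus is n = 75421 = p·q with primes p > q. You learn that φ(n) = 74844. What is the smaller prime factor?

199

φ(n) = (p−1)(q−1) = n − (p+q) + 1, so p + q = 75421 − 74844 + 1 = 578.
p and q are the roots of t² − 578t + 75421 = 0.
Discriminant: 578² − 4·75421 = 334084 − 301684 = 32400; √32400 = 180.
q = (578 − 180)/2 = 199, p = (578 + 180)/2 = 379.
Check: 199 · 379 = 75421.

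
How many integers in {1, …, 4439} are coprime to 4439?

Factor: 4439 = 23 · 193.
φ(4439) = (23−1) · (193−1) = 22 · 192 = 4224.

4224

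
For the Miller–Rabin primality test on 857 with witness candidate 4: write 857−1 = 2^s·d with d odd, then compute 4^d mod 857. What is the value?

856

857 − 1 = 856 = 2^3 · 107, so d = 107.
4^1 ≡ 4 (mod 857)
4^2 ≡ 4^2 = 16 ≡ 16 (mod 857)
4^4 ≡ 16^2 = 256 ≡ 256 (mod 857)
4^8 ≡ 256^2 = 65536 ≡ 404 (mod 857)
4^16 ≡ 404^2 = 163216 ≡ 386 (mod 857)
4^32 ≡ 386^2 = 148996 ≡ 735 (mod 857)
4^64 ≡ 735^2 = 540225 ≡ 315 (mod 857)
107 = 64 + 32 + 8 + 2 + 1 in binary powers of 2.
So 4^107 ≡ 315 · 735 · 404 · 16 · 4 ≡ 856 (mod 857).
Since 4^d ≡ 856 (mod 857), base 4 does not prove 857 composite.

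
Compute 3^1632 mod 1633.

3^1 ≡ 3 (mod 1633)
3^2 ≡ 3^2 = 9 ≡ 9 (mod 1633)
3^4 ≡ 9^2 = 81 ≡ 81 (mod 1633)
3^8 ≡ 81^2 = 6561 ≡ 29 (mod 1633)
3^16 ≡ 29^2 = 841 ≡ 841 (mod 1633)
3^32 ≡ 841^2 = 707281 ≡ 192 (mod 1633)
3^64 ≡ 192^2 = 36864 ≡ 938 (mod 1633)
3^128 ≡ 938^2 = 879844 ≡ 1290 (mod 1633)
3^256 ≡ 1290^2 = 1664100 ≡ 73 (mod 1633)
3^512 ≡ 73^2 = 5329 ≡ 430 (mod 1633)
3^1024 ≡ 430^2 = 184900 ≡ 371 (mod 1633)
1632 = 1024 + 512 + 64 + 32 in binary powers of 2.
So 3^1632 ≡ 371 · 430 · 938 · 192 ≡ 288 (mod 1633).
Since 288 ≠ 1, base 3 is a Fermat witness: 1633 is composite.

288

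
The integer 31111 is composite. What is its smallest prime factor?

53

31111 is odd.
Digit sum 7, not divisible by 3.
Ends in 1: not divisible by 5.
7: 31111 = 7·4444 + 3
11: 31111 = 11·2828 + 3
13: 31111 = 13·2393 + 2
17: 31111 = 17·1830 + 1
19: 31111 = 19·1637 + 8
23: 31111 = 23·1352 + 15
29: 31111 = 29·1072 + 23
31: 31111 = 31·1003 + 18
37: 31111 = 37·840 + 31
41: 31111 = 41·758 + 33
43: 31111 = 43·723 + 22
47: 31111 = 47·661 + 44
53: 31111 = 53·587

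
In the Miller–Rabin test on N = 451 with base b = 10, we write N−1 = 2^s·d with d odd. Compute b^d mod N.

329

451 − 1 = 450 = 2^1 · 225, so d = 225.
10^1 ≡ 10 (mod 451)
10^2 ≡ 10^2 = 100 ≡ 100 (mod 451)
10^4 ≡ 100^2 = 10000 ≡ 78 (mod 451)
10^8 ≡ 78^2 = 6084 ≡ 221 (mod 451)
10^16 ≡ 221^2 = 48841 ≡ 133 (mod 451)
10^32 ≡ 133^2 = 17689 ≡ 100 (mod 451)
10^64 ≡ 100^2 = 10000 ≡ 78 (mod 451)
10^128 ≡ 78^2 = 6084 ≡ 221 (mod 451)
225 = 128 + 64 + 32 + 1 in binary powers of 2.
So 10^225 ≡ 221 · 78 · 100 · 10 ≡ 329 (mod 451).
Squaring chain: 329; never reaches −1, so base 10 is a Miller–Rabin witness that 451 is composite.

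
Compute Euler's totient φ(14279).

Factor: 14279 = 109 · 131.
φ(14279) = (109−1) · (131−1) = 108 · 130 = 14040.

14040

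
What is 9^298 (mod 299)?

9

9^1 ≡ 9 (mod 299)
9^2 ≡ 9^2 = 81 ≡ 81 (mod 299)
9^4 ≡ 81^2 = 6561 ≡ 282 (mod 299)
9^8 ≡ 282^2 = 79524 ≡ 289 (mod 299)
9^16 ≡ 289^2 = 83521 ≡ 100 (mod 299)
9^32 ≡ 100^2 = 10000 ≡ 133 (mod 299)
9^64 ≡ 133^2 = 17689 ≡ 48 (mod 299)
9^128 ≡ 48^2 = 2304 ≡ 211 (mod 299)
9^256 ≡ 211^2 = 44521 ≡ 269 (mod 299)
298 = 256 + 32 + 8 + 2 in binary powers of 2.
So 9^298 ≡ 269 · 133 · 289 · 81 ≡ 9 (mod 299).
Since 9 ≠ 1, base 9 is a Fermat witness: 299 is composite.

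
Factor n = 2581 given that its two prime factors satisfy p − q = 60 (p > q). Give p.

Since p = q + 60, we have 2581 = q(q + 60), so q² + 60q − 2581 = 0.
Discriminant: 60² + 4·2581 = 3600 + 10324 = 13924; √13924 = 118.
q = (−60 + 118)/2 = 29, and p = q + 60 = 89.
Check: 29 · 89 = 2581.

89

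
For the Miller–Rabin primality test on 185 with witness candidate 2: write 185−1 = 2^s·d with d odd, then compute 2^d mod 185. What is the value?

185 − 1 = 184 = 2^3 · 23, so d = 23.
2^1 ≡ 2 (mod 185)
2^2 ≡ 2^2 = 4 ≡ 4 (mod 185)
2^4 ≡ 4^2 = 16 ≡ 16 (mod 185)
2^8 ≡ 16^2 = 256 ≡ 71 (mod 185)
2^16 ≡ 71^2 = 5041 ≡ 46 (mod 185)
23 = 16 + 4 + 2 + 1 in binary powers of 2.
So 2^23 ≡ 46 · 16 · 4 · 2 ≡ 153 (mod 185).
Squaring chain: 153 → 99 → 181; never reaches −1, so base 2 is a Miller–Rabin witness that 185 is composite.

153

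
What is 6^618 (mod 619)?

6^1 ≡ 6 (mod 619)
6^2 ≡ 6^2 = 36 ≡ 36 (mod 619)
6^4 ≡ 36^2 = 1296 ≡ 58 (mod 619)
6^8 ≡ 58^2 = 3364 ≡ 269 (mod 619)
6^16 ≡ 269^2 = 72361 ≡ 557 (mod 619)
6^32 ≡ 557^2 = 310249 ≡ 130 (mod 619)
6^64 ≡ 130^2 = 16900 ≡ 187 (mod 619)
6^128 ≡ 187^2 = 34969 ≡ 305 (mod 619)
6^256 ≡ 305^2 = 93025 ≡ 175 (mod 619)
6^512 ≡ 175^2 = 30625 ≡ 294 (mod 619)
618 = 512 + 64 + 32 + 8 + 2 in binary powers of 2.
So 6^618 ≡ 294 · 187 · 130 · 269 · 36 ≡ 1 (mod 619).
Since the result is 1, base 6 gives no evidence that 619 is composite.

1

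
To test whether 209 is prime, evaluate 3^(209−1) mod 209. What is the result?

16

3^1 ≡ 3 (mod 209)
3^2 ≡ 3^2 = 9 ≡ 9 (mod 209)
3^4 ≡ 9^2 = 81 ≡ 81 (mod 209)
3^8 ≡ 81^2 = 6561 ≡ 82 (mod 209)
3^16 ≡ 82^2 = 6724 ≡ 36 (mod 209)
3^32 ≡ 36^2 = 1296 ≡ 42 (mod 209)
3^64 ≡ 42^2 = 1764 ≡ 92 (mod 209)
3^128 ≡ 92^2 = 8464 ≡ 104 (mod 209)
208 = 128 + 64 + 16 in binary powers of 2.
So 3^208 ≡ 104 · 92 · 36 ≡ 16 (mod 209).
Since 16 ≠ 1, base 3 is a Fermat witness: 209 is composite.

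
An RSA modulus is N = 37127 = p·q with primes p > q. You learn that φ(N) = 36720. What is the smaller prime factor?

φ(n) = (p−1)(q−1) = n − (p+q) + 1, so p + q = 37127 − 36720 + 1 = 408.
p and q are the roots of t² − 408t + 37127 = 0.
Discriminant: 408² − 4·37127 = 166464 − 148508 = 17956; √17956 = 134.
q = (408 − 134)/2 = 137, p = (408 + 134)/2 = 271.
Check: 137 · 271 = 37127.

137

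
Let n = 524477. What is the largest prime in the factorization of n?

524477 = 71 · 7387
7387 = 83 · 89
89 is prime.
So 524477 = 71 · 83 · 89; the largest prime factor is 89.

89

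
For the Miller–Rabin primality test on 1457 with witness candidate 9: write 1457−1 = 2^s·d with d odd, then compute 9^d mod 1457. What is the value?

350

1457 − 1 = 1456 = 2^4 · 91, so d = 91.
9^1 ≡ 9 (mod 1457)
9^2 ≡ 9^2 = 81 ≡ 81 (mod 1457)
9^4 ≡ 81^2 = 6561 ≡ 733 (mod 1457)
9^8 ≡ 733^2 = 537289 ≡ 1113 (mod 1457)
9^16 ≡ 1113^2 = 1238769 ≡ 319 (mod 1457)
9^32 ≡ 319^2 = 101761 ≡ 1228 (mod 1457)
9^64 ≡ 1228^2 = 1507984 ≡ 1446 (mod 1457)
91 = 64 + 16 + 8 + 2 + 1 in binary powers of 2.
So 9^91 ≡ 1446 · 319 · 1113 · 81 · 9 ≡ 350 (mod 1457).
Squaring chain: 350 → 112 → 888 → 307; never reaches −1, so base 9 is a Miller–Rabin witness that 1457 is composite.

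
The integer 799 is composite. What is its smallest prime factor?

799 is odd.
Digit sum 25, not divisible by 3.
Ends in 9: not divisible by 5.
7: 799 = 7·114 + 1
11: 799 = 11·72 + 7
13: 799 = 13·61 + 6
17: 799 = 17·47

17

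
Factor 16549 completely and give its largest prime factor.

67

16549 = 13 · 1273
1273 = 19 · 67
67 is prime.
So 16549 = 13 · 19 · 67; the largest prime factor is 67.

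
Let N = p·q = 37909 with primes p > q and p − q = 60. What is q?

167

Since p = q + 60, we have 37909 = q(q + 60), so q² + 60q − 37909 = 0.
Discriminant: 60² + 4·37909 = 3600 + 151636 = 155236; √155236 = 394.
q = (−60 + 394)/2 = 167, and p = q + 60 = 227.
Check: 167 · 227 = 37909.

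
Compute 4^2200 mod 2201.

187

4^1 ≡ 4 (mod 2201)
4^2 ≡ 4^2 = 16 ≡ 16 (mod 2201)
4^4 ≡ 16^2 = 256 ≡ 256 (mod 2201)
4^8 ≡ 256^2 = 65536 ≡ 1707 (mod 2201)
4^16 ≡ 1707^2 = 2913849 ≡ 1926 (mod 2201)
4^32 ≡ 1926^2 = 3709476 ≡ 791 (mod 2201)
4^64 ≡ 791^2 = 625681 ≡ 597 (mod 2201)
4^128 ≡ 597^2 = 356409 ≡ 2048 (mod 2201)
4^256 ≡ 2048^2 = 4194304 ≡ 1399 (mod 2201)
4^512 ≡ 1399^2 = 1957201 ≡ 512 (mod 2201)
4^1024 ≡ 512^2 = 262144 ≡ 225 (mod 2201)
4^2048 ≡ 225^2 = 50625 ≡ 2 (mod 2201)
2200 = 2048 + 128 + 16 + 8 in binary powers of 2.
So 4^2200 ≡ 2 · 2048 · 1926 · 1707 ≡ 187 (mod 2201).
Since 187 ≠ 1, base 4 is a Fermat witness: 2201 is composite.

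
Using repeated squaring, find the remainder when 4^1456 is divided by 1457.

4^1 ≡ 4 (mod 1457)
4^2 ≡ 4^2 = 16 ≡ 16 (mod 1457)
4^4 ≡ 16^2 = 256 ≡ 256 (mod 1457)
4^8 ≡ 256^2 = 65536 ≡ 1428 (mod 1457)
4^16 ≡ 1428^2 = 2039184 ≡ 841 (mod 1457)
4^32 ≡ 841^2 = 707281 ≡ 636 (mod 1457)
4^64 ≡ 636^2 = 404496 ≡ 907 (mod 1457)
4^128 ≡ 907^2 = 822649 ≡ 901 (mod 1457)
4^256 ≡ 901^2 = 811801 ≡ 252 (mod 1457)
4^512 ≡ 252^2 = 63504 ≡ 853 (mod 1457)
4^1024 ≡ 853^2 = 727609 ≡ 566 (mod 1457)
1456 = 1024 + 256 + 128 + 32 + 16 in binary powers of 2.
So 4^1456 ≡ 566 · 252 · 901 · 636 · 841 ≡ 686 (mod 1457).
Since 686 ≠ 1, base 4 is a Fermat witness: 1457 is composite.

686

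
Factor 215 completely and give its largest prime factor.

43

215 = 5 · 43
43 is prime.
So 215 = 5 · 43; the largest prime factor is 43.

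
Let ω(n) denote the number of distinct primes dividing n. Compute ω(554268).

554268 = 2^2 · 138567
138567 = 3 · 46189
46189 = 11 · 4199
4199 = 13 · 323
323 = 17 · 19
554268 = 2^2 · 3 · 11 · 13 · 17 · 19, which has 6 distinct prime factors.

6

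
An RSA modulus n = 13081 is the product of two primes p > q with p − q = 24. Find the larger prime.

127

Since p = q + 24, we have 13081 = q(q + 24), so q² + 24q − 13081 = 0.
Discriminant: 24² + 4·13081 = 576 + 52324 = 52900; √52900 = 230.
q = (−24 + 230)/2 = 103, and p = q + 24 = 127.
Check: 103 · 127 = 13081.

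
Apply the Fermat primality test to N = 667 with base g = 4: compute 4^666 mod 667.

25

4^1 ≡ 4 (mod 667)
4^2 ≡ 4^2 = 16 ≡ 16 (mod 667)
4^4 ≡ 16^2 = 256 ≡ 256 (mod 667)
4^8 ≡ 256^2 = 65536 ≡ 170 (mod 667)
4^16 ≡ 170^2 = 28900 ≡ 219 (mod 667)
4^32 ≡ 219^2 = 47961 ≡ 604 (mod 667)
4^64 ≡ 604^2 = 364816 ≡ 634 (mod 667)
4^128 ≡ 634^2 = 401956 ≡ 422 (mod 667)
4^256 ≡ 422^2 = 178084 ≡ 662 (mod 667)
4^512 ≡ 662^2 = 438244 ≡ 25 (mod 667)
666 = 512 + 128 + 16 + 8 + 2 in binary powers of 2.
So 4^666 ≡ 25 · 422 · 219 · 170 · 16 ≡ 25 (mod 667).
Since 25 ≠ 1, base 4 is a Fermat witness: 667 is composite.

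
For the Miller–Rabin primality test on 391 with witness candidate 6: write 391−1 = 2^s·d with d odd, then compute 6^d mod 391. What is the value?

386

391 − 1 = 390 = 2^1 · 195, so d = 195.
6^1 ≡ 6 (mod 391)
6^2 ≡ 6^2 = 36 ≡ 36 (mod 391)
6^4 ≡ 36^2 = 1296 ≡ 123 (mod 391)
6^8 ≡ 123^2 = 15129 ≡ 271 (mod 391)
6^16 ≡ 271^2 = 73441 ≡ 324 (mod 391)
6^32 ≡ 324^2 = 104976 ≡ 188 (mod 391)
6^64 ≡ 188^2 = 35344 ≡ 154 (mod 391)
6^128 ≡ 154^2 = 23716 ≡ 256 (mod 391)
195 = 128 + 64 + 2 + 1 in binary powers of 2.
So 6^195 ≡ 256 · 154 · 36 · 6 ≡ 386 (mod 391).
Squaring chain: 386; never reaches −1, so base 6 is a Miller–Rabin witness that 391 is composite.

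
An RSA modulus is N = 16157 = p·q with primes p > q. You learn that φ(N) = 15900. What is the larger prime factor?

151

φ(n) = (p−1)(q−1) = n − (p+q) + 1, so p + q = 16157 − 15900 + 1 = 258.
p and q are the roots of t² − 258t + 16157 = 0.
Discriminant: 258² − 4·16157 = 66564 − 64628 = 1936; √1936 = 44.
q = (258 − 44)/2 = 107, p = (258 + 44)/2 = 151.
Check: 107 · 151 = 16157.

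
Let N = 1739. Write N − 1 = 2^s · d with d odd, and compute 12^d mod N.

1739 − 1 = 1738 = 2^1 · 869, so d = 869.
12^1 ≡ 12 (mod 1739)
12^2 ≡ 12^2 = 144 ≡ 144 (mod 1739)
12^4 ≡ 144^2 = 20736 ≡ 1607 (mod 1739)
12^8 ≡ 1607^2 = 2582449 ≡ 34 (mod 1739)
12^16 ≡ 34^2 = 1156 ≡ 1156 (mod 1739)
12^32 ≡ 1156^2 = 1336336 ≡ 784 (mod 1739)
12^64 ≡ 784^2 = 614656 ≡ 789 (mod 1739)
12^128 ≡ 789^2 = 622521 ≡ 1698 (mod 1739)
12^256 ≡ 1698^2 = 2883204 ≡ 1681 (mod 1739)
12^512 ≡ 1681^2 = 2825761 ≡ 1625 (mod 1739)
869 = 512 + 256 + 64 + 32 + 4 + 1 in binary powers of 2.
So 12^869 ≡ 1625 · 1681 · 789 · 784 · 1607 · 12 ≡ 1635 (mod 1739).
Squaring chain: 1635; never reaches −1, so base 12 is a Miller–Rabin witness that 1739 is composite.

1635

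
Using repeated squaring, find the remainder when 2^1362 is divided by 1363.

2^1 ≡ 2 (mod 1363)
2^2 ≡ 2^2 = 4 ≡ 4 (mod 1363)
2^4 ≡ 4^2 = 16 ≡ 16 (mod 1363)
2^8 ≡ 16^2 = 256 ≡ 256 (mod 1363)
2^16 ≡ 256^2 = 65536 ≡ 112 (mod 1363)
2^32 ≡ 112^2 = 12544 ≡ 277 (mod 1363)
2^64 ≡ 277^2 = 76729 ≡ 401 (mod 1363)
2^128 ≡ 401^2 = 160801 ≡ 1330 (mod 1363)
2^256 ≡ 1330^2 = 1768900 ≡ 1089 (mod 1363)
2^512 ≡ 1089^2 = 1185921 ≡ 111 (mod 1363)
2^1024 ≡ 111^2 = 12321 ≡ 54 (mod 1363)
1362 = 1024 + 256 + 64 + 16 + 2 in binary powers of 2.
So 2^1362 ≡ 54 · 1089 · 401 · 112 · 4 ≡ 361 (mod 1363).
Since 361 ≠ 1, base 2 is a Fermat witness: 1363 is composite.

361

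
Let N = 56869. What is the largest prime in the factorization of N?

56869 = 29 · 1961
1961 = 37 · 53
53 is prime.
So 56869 = 29 · 37 · 53; the largest prime factor is 53.

53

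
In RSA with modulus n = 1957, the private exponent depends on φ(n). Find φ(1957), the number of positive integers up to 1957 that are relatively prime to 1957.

Factor: 1957 = 19 · 103.
φ(1957) = (19−1) · (103−1) = 18 · 102 = 1836.

1836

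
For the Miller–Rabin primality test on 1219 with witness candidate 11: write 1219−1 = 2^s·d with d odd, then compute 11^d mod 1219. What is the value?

1219 − 1 = 1218 = 2^1 · 609, so d = 609.
11^1 ≡ 11 (mod 1219)
11^2 ≡ 11^2 = 121 ≡ 121 (mod 1219)
11^4 ≡ 121^2 = 14641 ≡ 13 (mod 1219)
11^8 ≡ 13^2 = 169 ≡ 169 (mod 1219)
11^16 ≡ 169^2 = 28561 ≡ 524 (mod 1219)
11^32 ≡ 524^2 = 274576 ≡ 301 (mod 1219)
11^64 ≡ 301^2 = 90601 ≡ 395 (mod 1219)
11^128 ≡ 395^2 = 156025 ≡ 1212 (mod 1219)
11^256 ≡ 1212^2 = 1468944 ≡ 49 (mod 1219)
11^512 ≡ 49^2 = 2401 ≡ 1182 (mod 1219)
609 = 512 + 64 + 32 + 1 in binary powers of 2.
So 11^609 ≡ 1182 · 395 · 301 · 11 ≡ 378 (mod 1219).
Squaring chain: 378; never reaches −1, so base 11 is a Miller–Rabin witness that 1219 is composite.

378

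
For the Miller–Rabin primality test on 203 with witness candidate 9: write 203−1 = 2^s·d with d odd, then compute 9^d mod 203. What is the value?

4

203 − 1 = 202 = 2^1 · 101, so d = 101.
9^1 ≡ 9 (mod 203)
9^2 ≡ 9^2 = 81 ≡ 81 (mod 203)
9^4 ≡ 81^2 = 6561 ≡ 65 (mod 203)
9^8 ≡ 65^2 = 4225 ≡ 165 (mod 203)
9^16 ≡ 165^2 = 27225 ≡ 23 (mod 203)
9^32 ≡ 23^2 = 529 ≡ 123 (mod 203)
9^64 ≡ 123^2 = 15129 ≡ 107 (mod 203)
101 = 64 + 32 + 4 + 1 in binary powers of 2.
So 9^101 ≡ 107 · 123 · 65 · 9 ≡ 4 (mod 203).
Squaring chain: 4; never reaches −1, so base 9 is a Miller–Rabin witness that 203 is composite.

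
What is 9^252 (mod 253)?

9^1 ≡ 9 (mod 253)
9^2 ≡ 9^2 = 81 ≡ 81 (mod 253)
9^4 ≡ 81^2 = 6561 ≡ 236 (mod 253)
9^8 ≡ 236^2 = 55696 ≡ 36 (mod 253)
9^16 ≡ 36^2 = 1296 ≡ 31 (mod 253)
9^32 ≡ 31^2 = 961 ≡ 202 (mod 253)
9^64 ≡ 202^2 = 40804 ≡ 71 (mod 253)
9^128 ≡ 71^2 = 5041 ≡ 234 (mod 253)
252 = 128 + 64 + 32 + 16 + 8 + 4 in binary powers of 2.
So 9^252 ≡ 234 · 71 · 202 · 31 · 36 · 236 ≡ 202 (mod 253).
Since 202 ≠ 1, base 9 is a Fermat witness: 253 is composite.

202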